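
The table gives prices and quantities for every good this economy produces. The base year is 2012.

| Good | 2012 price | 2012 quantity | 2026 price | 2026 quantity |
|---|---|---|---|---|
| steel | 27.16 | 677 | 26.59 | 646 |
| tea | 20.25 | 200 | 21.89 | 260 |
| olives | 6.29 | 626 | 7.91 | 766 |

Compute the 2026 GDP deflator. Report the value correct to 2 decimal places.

104.70

Nominal GDP 2026 = 26.59·646 + 21.89·260 + 7.91·766 = 28927.60.
Real GDP 2026 (at 2012 prices) = 27.16·646 + 20.25·260 + 6.29·766 = 27628.50.
Deflator = Nominal/Real × 100 = 28927.60/27628.50 × 100 = 104.702.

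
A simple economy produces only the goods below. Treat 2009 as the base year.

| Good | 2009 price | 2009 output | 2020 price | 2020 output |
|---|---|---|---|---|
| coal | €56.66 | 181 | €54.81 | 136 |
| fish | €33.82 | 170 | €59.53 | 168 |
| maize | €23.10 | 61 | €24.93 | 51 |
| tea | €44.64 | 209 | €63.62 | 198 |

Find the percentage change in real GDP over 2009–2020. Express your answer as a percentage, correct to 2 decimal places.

Real GDP 2009 = Nominal GDP 2009 = 56.66·181 + 33.82·170 + 23.10·61 + 44.64·209 = 26743.72.
Real GDP 2020 (at 2009 prices) = 56.66·136 + 33.82·168 + 23.10·51 + 44.64·198 = 23404.34.
Real growth = 23404.34/26743.72 − 1 = -0.1249.

-12.49%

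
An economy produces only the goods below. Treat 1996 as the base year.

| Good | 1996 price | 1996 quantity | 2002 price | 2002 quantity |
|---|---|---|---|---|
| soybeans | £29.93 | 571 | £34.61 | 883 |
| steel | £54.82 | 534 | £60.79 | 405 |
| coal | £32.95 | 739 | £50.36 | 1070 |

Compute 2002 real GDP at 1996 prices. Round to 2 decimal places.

Real GDP 2002 = Σ (p_1996 × q_2002) = 29.93·883 + 54.82·405 + 32.95·1070 = 83886.79.

£83886.79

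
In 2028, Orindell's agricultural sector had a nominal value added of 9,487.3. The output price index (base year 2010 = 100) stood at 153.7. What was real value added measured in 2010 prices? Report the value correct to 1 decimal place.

Real value added = Nominal / (output price index/100) = 9487.3 / 1.537 = 6172.61.

6,172.6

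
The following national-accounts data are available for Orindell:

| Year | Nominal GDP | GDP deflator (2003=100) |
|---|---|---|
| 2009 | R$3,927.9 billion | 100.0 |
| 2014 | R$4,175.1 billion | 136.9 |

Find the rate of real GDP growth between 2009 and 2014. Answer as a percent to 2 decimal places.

-22.36%

Real GDP 2009 = 3927.9 / 1.000 = 3927.90.
Real GDP 2014 = 4175.1 / 1.369 = 3049.74.
Real growth = 3049.74 / 3927.90 − 1 = -0.2236.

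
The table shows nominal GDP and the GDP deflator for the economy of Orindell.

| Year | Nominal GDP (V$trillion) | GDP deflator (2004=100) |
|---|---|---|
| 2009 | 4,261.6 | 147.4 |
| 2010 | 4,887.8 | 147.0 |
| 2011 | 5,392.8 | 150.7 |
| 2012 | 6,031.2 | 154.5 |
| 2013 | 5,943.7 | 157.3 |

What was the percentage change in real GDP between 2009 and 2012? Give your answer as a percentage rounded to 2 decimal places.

35.02%

Real GDP 2009 = 4261.6/1.474 = 2891.18.
Real GDP 2012 = 6031.2/1.545 = 3903.69.
Change = 3903.69/2891.18 − 1 = 0.3502.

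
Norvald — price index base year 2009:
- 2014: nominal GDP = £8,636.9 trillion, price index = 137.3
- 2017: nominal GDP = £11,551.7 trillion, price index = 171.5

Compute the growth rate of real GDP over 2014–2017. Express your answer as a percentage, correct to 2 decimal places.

7.08%

Deflate each year: 2014 → 8636.9/1.373 = 6290.53; 2017 → 11551.7/1.715 = 6735.69.
So real GDP changed by 6735.69/6290.53 − 1 = 0.0708, i.e. 7.08%.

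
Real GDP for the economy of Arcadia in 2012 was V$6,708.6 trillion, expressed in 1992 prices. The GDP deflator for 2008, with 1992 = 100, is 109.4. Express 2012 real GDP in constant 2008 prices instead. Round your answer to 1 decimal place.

Real GDP in 2008 prices = Real GDP in 1992 prices × (P_2008/P_1992) = 6708.6 × 1.094 = 7339.21.

V$7,339.2 trillion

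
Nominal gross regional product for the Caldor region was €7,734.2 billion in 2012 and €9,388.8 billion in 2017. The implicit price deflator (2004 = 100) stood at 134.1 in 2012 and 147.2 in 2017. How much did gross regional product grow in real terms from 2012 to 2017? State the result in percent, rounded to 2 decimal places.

10.59%

Real gross regional product 2012 = 7734.2 / 1.341 = 5767.49.
Real gross regional product 2017 = 9388.8 / 1.472 = 6378.26.
Real growth = 6378.26 / 5767.49 − 1 = 0.1059.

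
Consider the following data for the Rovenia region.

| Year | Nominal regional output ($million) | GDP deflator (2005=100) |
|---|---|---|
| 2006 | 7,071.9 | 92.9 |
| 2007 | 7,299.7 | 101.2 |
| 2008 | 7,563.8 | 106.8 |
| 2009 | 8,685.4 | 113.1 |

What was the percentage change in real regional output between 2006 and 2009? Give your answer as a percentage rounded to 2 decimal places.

Real regional output 2006 = 7071.9/0.929 = 7612.38.
Real regional output 2009 = 8685.4/1.131 = 7679.40.
Change = 7679.40/7612.38 − 1 = 0.0088.

0.88%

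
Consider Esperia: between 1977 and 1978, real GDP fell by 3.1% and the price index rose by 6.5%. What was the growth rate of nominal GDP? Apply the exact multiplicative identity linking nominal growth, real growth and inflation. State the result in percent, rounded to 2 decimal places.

(1 + g_nom) = (1 + g_real)(1 + π) = 0.9690 × 1.0650 = 1.03199.

3.20%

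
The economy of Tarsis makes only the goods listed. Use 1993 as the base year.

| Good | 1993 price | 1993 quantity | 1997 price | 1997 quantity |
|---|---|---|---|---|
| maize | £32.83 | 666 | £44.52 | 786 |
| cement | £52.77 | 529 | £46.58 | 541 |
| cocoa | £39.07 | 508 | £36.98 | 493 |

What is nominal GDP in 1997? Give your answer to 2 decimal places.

£78423.64

Nominal GDP 1997 = Σ (p_1997 × q_1997) = 44.52·786 + 46.58·541 + 36.98·493 = 78423.64.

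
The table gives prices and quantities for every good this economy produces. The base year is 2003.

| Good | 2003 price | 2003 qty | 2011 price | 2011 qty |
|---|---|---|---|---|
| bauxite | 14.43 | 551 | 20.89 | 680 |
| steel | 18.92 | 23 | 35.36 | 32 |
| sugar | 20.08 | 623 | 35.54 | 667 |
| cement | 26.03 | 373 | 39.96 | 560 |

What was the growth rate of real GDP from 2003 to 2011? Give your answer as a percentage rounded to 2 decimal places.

25.43%

Real GDP 2003 = Nominal GDP 2003 = 14.43·551 + 18.92·23 + 20.08·623 + 26.03·373 = 30605.12.
Real GDP 2011 (at 2003 prices) = 14.43·680 + 18.92·32 + 20.08·667 + 26.03·560 = 38388.00.
Real growth = 38388.00/30605.12 − 1 = 0.2543.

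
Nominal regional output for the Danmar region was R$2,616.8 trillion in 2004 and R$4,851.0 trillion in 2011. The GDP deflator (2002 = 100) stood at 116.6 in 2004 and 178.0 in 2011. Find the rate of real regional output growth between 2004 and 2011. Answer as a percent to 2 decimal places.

Real regional output 2004 = 2616.8 / 1.166 = 2244.25.
Real regional output 2011 = 4851.0 / 1.780 = 2725.28.
Real growth = 2725.28 / 2244.25 − 1 = 0.2143.

21.43%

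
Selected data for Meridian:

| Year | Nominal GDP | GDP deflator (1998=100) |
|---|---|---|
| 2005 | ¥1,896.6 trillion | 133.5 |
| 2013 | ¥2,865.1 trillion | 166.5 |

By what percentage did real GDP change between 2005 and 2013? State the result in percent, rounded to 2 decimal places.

21.12%

Deflate each year: 2005 → 1896.6/1.335 = 1420.67; 2013 → 2865.1/1.665 = 1720.78.
So real GDP changed by 1720.78/1420.67 − 1 = 0.2112, i.e. 21.12%.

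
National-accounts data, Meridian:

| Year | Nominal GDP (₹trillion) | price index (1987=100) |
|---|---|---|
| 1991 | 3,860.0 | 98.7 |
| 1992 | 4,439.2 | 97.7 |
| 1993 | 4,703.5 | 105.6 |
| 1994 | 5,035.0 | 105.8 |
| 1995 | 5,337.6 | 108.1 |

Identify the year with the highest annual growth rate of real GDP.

1992

1992: real = 4439.2/0.977 = 4543.71; growth vs 1991 (3910.84) = 16.18%.
1993: real = 4703.5/1.056 = 4454.07; growth vs 1992 (4543.71) = -1.97%.
1994: real = 5035.0/1.058 = 4758.98; growth vs 1993 (4454.07) = 6.85%.
1995: real = 5337.6/1.081 = 4937.65; growth vs 1994 (4758.98) = 3.75%.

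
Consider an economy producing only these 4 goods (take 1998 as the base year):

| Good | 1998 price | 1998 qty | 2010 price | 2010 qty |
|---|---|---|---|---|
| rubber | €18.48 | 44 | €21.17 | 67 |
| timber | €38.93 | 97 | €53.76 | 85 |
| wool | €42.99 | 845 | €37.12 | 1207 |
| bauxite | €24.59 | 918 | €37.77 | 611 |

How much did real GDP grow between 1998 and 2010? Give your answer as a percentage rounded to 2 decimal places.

Real GDP 1998 = Nominal GDP 1998 = 18.48·44 + 38.93·97 + 42.99·845 + 24.59·918 = 63489.50.
Real GDP 2010 (at 1998 prices) = 18.48·67 + 38.93·85 + 42.99·1207 + 24.59·611 = 71460.63.
Real growth = 71460.63/63489.50 − 1 = 0.1256.

12.56%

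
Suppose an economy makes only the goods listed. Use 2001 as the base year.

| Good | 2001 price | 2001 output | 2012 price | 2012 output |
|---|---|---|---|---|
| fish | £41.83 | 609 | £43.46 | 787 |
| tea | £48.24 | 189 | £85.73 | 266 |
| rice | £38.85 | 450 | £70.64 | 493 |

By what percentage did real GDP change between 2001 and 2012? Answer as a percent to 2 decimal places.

Real GDP 2001 = Nominal GDP 2001 = 41.83·609 + 48.24·189 + 38.85·450 = 52074.33.
Real GDP 2012 (at 2001 prices) = 41.83·787 + 48.24·266 + 38.85·493 = 64905.10.
Real growth = 64905.10/52074.33 − 1 = 0.2464.

24.64%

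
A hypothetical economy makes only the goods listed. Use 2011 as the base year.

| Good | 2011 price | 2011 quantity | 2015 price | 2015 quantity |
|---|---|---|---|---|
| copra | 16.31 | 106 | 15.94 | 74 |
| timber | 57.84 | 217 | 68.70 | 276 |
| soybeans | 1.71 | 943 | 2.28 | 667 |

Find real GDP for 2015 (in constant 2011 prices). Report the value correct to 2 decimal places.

18311.35

Real GDP 2015 = Σ (p_2011 × q_2015) = 16.31·74 + 57.84·276 + 1.71·667 = 18311.35.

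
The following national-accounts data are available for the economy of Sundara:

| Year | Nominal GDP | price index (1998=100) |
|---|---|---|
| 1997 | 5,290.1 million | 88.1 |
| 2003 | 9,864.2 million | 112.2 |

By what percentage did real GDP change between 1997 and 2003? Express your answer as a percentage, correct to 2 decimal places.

46.41%

Deflate each year: 1997 → 5290.1/0.881 = 6004.65; 2003 → 9864.2/1.122 = 8791.62.
So real GDP changed by 8791.62/6004.65 − 1 = 0.4641, i.e. 46.41%.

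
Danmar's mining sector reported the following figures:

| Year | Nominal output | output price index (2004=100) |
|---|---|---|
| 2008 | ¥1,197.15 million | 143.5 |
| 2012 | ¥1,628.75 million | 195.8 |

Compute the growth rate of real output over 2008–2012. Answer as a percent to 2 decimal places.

Deflate each year: 2008 → 1197.15/1.435 = 834.25; 2012 → 1628.75/1.958 = 831.84.
So real output changed by 831.84/834.25 − 1 = -0.0029, i.e. -0.29%.

-0.29%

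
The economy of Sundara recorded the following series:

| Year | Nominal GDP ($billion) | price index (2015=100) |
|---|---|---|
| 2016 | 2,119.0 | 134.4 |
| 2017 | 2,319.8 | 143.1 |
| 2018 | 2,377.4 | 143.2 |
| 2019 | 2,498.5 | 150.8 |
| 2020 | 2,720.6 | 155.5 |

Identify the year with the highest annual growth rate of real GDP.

2020

2017: real = 2319.8/1.431 = 1621.10; growth vs 2016 (1576.64) = 2.82%.
2018: real = 2377.4/1.432 = 1660.20; growth vs 2017 (1621.10) = 2.41%.
2019: real = 2498.5/1.508 = 1656.83; growth vs 2018 (1660.20) = -0.20%.
2020: real = 2720.6/1.555 = 1749.58; growth vs 2019 (1656.83) = 5.60%.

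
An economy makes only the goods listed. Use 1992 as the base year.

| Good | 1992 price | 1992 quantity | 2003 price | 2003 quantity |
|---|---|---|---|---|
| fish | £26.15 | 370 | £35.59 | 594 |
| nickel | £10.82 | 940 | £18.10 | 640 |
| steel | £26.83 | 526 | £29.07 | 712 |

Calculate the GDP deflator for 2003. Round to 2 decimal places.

128.54

Nominal GDP 2003 = 35.59·594 + 18.10·640 + 29.07·712 = 53422.30.
Real GDP 2003 (at 1992 prices) = 26.15·594 + 10.82·640 + 26.83·712 = 41560.86.
Deflator = Nominal/Real × 100 = 53422.30/41560.86 × 100 = 128.540.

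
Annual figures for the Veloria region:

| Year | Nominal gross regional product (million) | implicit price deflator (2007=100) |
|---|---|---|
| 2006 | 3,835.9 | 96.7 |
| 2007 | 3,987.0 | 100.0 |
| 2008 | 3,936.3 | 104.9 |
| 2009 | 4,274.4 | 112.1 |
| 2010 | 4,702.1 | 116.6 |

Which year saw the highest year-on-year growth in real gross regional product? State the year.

2010

2007: real = 3987.0/1.000 = 3987.00; growth vs 2006 (3966.80) = 0.51%.
2008: real = 3936.3/1.049 = 3752.43; growth vs 2007 (3987.00) = -5.88%.
2009: real = 4274.4/1.121 = 3813.02; growth vs 2008 (3752.43) = 1.61%.
2010: real = 4702.1/1.166 = 4032.68; growth vs 2009 (3813.02) = 5.76%.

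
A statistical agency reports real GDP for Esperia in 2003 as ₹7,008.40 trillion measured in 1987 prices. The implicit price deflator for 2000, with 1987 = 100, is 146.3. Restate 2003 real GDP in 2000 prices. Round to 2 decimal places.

₹10,253.29 trillion

Real GDP in 2000 prices = Real GDP in 1987 prices × (P_2000/P_1987) = 7008.40 × 1.463 = 10253.29.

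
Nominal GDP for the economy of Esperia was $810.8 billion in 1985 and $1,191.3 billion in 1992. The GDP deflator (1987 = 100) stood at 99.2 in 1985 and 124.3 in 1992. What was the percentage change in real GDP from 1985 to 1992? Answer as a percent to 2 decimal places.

Real GDP 1985 = 810.8 / 0.992 = 817.34.
Real GDP 1992 = 1191.3 / 1.243 = 958.41.
Real growth = 958.41 / 817.34 − 1 = 0.1726.

17.26%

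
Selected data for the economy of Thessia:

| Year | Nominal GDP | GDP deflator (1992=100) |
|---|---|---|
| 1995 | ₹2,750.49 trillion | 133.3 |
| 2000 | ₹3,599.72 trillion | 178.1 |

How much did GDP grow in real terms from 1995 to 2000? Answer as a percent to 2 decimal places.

Deflate each year: 1995 → 2750.49/1.333 = 2063.38; 2000 → 3599.72/1.781 = 2021.18.
So real GDP changed by 2021.18/2063.38 − 1 = -0.0205, i.e. -2.05%.

-2.05%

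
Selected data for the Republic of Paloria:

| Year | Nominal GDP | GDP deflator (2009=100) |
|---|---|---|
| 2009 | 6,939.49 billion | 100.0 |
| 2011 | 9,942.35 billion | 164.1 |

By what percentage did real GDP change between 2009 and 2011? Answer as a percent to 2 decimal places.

Real GDP 2009 = 6939.49 / 1.000 = 6939.49.
Real GDP 2011 = 9942.35 / 1.641 = 6058.71.
Real growth = 6058.71 / 6939.49 − 1 = -0.1269.

-12.69%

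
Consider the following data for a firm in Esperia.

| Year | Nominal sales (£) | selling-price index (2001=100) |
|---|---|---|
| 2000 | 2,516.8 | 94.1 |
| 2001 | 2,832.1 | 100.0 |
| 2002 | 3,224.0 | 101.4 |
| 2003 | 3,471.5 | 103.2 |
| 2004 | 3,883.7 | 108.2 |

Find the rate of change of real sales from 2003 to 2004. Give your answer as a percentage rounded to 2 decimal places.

Real sales 2003 = 3471.5/1.032 = 3363.86.
Real sales 2004 = 3883.7/1.082 = 3589.37.
Change = 3589.37/3363.86 − 1 = 0.0670.

6.70%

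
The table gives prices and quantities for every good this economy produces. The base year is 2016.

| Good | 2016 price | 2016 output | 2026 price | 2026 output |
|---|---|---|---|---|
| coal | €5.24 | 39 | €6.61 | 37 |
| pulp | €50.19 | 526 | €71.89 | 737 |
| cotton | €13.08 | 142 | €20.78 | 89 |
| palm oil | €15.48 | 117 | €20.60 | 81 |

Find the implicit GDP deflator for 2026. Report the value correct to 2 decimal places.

Nominal GDP 2026 = 6.61·37 + 71.89·737 + 20.78·89 + 20.60·81 = 56745.52.
Real GDP 2026 (at 2016 prices) = 5.24·37 + 50.19·737 + 13.08·89 + 15.48·81 = 39601.91.
Deflator = Nominal/Real × 100 = 56745.52/39601.91 × 100 = 143.290.

143.29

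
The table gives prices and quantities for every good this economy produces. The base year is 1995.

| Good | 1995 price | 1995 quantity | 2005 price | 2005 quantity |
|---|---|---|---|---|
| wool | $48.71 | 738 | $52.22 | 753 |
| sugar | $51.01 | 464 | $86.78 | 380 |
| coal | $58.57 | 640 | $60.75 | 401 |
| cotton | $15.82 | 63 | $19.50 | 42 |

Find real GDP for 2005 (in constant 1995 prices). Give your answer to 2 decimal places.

$80213.44

Real GDP 2005 = Σ (p_1995 × q_2005) = 48.71·753 + 51.01·380 + 58.57·401 + 15.82·42 = 80213.44.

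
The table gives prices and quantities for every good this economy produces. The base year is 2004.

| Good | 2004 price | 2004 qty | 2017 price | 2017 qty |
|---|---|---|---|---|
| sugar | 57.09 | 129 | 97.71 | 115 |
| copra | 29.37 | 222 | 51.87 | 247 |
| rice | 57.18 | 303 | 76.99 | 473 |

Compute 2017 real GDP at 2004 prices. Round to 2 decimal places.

Real GDP 2017 = Σ (p_2004 × q_2017) = 57.09·115 + 29.37·247 + 57.18·473 = 40865.88.

40865.88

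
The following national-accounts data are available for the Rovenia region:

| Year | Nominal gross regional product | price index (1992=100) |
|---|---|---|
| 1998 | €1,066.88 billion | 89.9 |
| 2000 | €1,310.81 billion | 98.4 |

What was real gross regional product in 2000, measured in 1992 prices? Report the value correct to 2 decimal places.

Real gross regional product = Nominal / (price index/100) = 1310.81 / 0.984 = 1332.12.

€1,332.12 billion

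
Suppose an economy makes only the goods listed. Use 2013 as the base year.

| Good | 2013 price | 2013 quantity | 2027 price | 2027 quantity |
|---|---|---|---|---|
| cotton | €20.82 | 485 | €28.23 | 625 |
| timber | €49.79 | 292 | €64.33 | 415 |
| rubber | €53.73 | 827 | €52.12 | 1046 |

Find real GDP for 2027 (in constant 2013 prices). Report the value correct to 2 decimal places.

Real GDP 2027 = Σ (p_2013 × q_2027) = 20.82·625 + 49.79·415 + 53.73·1046 = 89876.93.

€89876.93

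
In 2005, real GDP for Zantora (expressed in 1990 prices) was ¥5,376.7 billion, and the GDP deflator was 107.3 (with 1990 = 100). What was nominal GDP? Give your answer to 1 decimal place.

¥5,769.2 billion

Nominal GDP = Real × (GDP deflator/100) = 5376.7 × 1.073 = 5769.20.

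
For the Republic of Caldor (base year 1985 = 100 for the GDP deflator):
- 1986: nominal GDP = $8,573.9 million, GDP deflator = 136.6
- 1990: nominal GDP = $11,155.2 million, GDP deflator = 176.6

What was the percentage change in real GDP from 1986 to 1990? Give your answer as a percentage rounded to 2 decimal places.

Real GDP 1986 = 8573.9 / 1.366 = 6276.65.
Real GDP 1990 = 11155.2 / 1.766 = 6316.65.
Real growth = 6316.65 / 6276.65 − 1 = 0.0064.

0.64%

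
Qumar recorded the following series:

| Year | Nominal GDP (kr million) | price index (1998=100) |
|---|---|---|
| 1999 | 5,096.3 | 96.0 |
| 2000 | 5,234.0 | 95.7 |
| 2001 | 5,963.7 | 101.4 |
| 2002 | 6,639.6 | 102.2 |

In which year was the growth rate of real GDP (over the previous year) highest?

2000: real = 5234.0/0.957 = 5469.17; growth vs 1999 (5308.65) = 3.02%.
2001: real = 5963.7/1.014 = 5881.36; growth vs 2000 (5469.17) = 7.54%.
2002: real = 6639.6/1.022 = 6496.67; growth vs 2001 (5881.36) = 10.46%.

2002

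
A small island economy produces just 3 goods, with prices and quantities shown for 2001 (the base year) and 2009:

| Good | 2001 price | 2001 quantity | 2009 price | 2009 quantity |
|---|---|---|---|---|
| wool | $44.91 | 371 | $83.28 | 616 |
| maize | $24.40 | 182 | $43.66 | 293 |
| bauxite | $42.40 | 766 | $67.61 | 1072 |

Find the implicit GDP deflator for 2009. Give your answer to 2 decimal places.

Nominal GDP 2009 = 83.28·616 + 43.66·293 + 67.61·1072 = 136570.78.
Real GDP 2009 (at 2001 prices) = 44.91·616 + 24.40·293 + 42.40·1072 = 80266.56.
Deflator = Nominal/Real × 100 = 136570.78/80266.56 × 100 = 170.147.

170.15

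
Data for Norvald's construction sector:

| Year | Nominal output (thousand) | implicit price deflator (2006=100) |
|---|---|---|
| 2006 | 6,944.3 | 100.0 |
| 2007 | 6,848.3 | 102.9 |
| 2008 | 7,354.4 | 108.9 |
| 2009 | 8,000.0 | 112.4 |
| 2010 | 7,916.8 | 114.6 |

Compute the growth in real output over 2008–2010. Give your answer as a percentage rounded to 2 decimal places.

Real output 2008 = 7354.4/1.089 = 6753.35.
Real output 2010 = 7916.8/1.146 = 6908.20.
Change = 6908.20/6753.35 − 1 = 0.0229.

2.29%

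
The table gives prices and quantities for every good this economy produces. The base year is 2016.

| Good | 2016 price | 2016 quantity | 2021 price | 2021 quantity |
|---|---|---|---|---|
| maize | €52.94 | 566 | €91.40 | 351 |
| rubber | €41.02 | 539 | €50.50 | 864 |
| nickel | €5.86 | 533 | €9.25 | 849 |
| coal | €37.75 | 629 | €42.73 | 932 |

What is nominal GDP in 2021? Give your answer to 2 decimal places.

€123391.01

Nominal GDP 2021 = Σ (p_2021 × q_2021) = 91.40·351 + 50.50·864 + 9.25·849 + 42.73·932 = 123391.01.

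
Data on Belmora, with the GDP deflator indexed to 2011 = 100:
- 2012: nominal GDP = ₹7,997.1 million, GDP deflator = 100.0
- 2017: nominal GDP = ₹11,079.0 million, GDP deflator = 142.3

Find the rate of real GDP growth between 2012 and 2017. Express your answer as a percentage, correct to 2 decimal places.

-2.64%

Deflate each year: 2012 → 7997.1/1.000 = 7997.10; 2017 → 11079.0/1.423 = 7785.66.
So real GDP changed by 7785.66/7997.10 − 1 = -0.0264, i.e. -2.64%.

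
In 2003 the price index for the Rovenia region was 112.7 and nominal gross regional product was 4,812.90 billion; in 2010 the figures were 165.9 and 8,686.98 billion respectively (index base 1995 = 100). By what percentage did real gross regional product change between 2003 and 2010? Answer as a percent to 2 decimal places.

22.61%

Real gross regional product 2003 = 4812.90 / 1.127 = 4270.54.
Real gross regional product 2010 = 8686.98 / 1.659 = 5236.27.
Real growth = 5236.27 / 4270.54 − 1 = 0.2261.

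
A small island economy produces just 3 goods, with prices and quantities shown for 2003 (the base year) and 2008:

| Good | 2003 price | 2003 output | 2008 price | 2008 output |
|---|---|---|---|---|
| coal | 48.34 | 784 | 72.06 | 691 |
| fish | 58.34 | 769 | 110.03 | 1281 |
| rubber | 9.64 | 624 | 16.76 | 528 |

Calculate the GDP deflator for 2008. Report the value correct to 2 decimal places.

176.28

Nominal GDP 2008 = 72.06·691 + 110.03·1281 + 16.76·528 = 199591.17.
Real GDP 2008 (at 2003 prices) = 48.34·691 + 58.34·1281 + 9.64·528 = 113226.40.
Deflator = Nominal/Real × 100 = 199591.17/113226.40 × 100 = 176.276.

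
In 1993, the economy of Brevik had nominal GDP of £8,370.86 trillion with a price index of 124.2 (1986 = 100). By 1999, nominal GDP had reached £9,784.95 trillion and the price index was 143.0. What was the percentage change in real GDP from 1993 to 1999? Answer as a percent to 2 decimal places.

Deflate each year: 1993 → 8370.86/1.242 = 6739.82; 1999 → 9784.95/1.430 = 6842.62.
So real GDP changed by 6842.62/6739.82 − 1 = 0.0153, i.e. 1.53%.

1.53%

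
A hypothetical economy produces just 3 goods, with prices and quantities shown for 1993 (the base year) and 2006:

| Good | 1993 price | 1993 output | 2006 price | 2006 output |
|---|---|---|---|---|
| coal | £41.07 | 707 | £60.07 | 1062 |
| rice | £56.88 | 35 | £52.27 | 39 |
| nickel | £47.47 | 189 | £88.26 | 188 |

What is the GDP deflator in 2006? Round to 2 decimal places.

150.52

Nominal GDP 2006 = 60.07·1062 + 52.27·39 + 88.26·188 = 82425.75.
Real GDP 2006 (at 1993 prices) = 41.07·1062 + 56.88·39 + 47.47·188 = 54759.02.
Deflator = Nominal/Real × 100 = 82425.75/54759.02 × 100 = 150.525.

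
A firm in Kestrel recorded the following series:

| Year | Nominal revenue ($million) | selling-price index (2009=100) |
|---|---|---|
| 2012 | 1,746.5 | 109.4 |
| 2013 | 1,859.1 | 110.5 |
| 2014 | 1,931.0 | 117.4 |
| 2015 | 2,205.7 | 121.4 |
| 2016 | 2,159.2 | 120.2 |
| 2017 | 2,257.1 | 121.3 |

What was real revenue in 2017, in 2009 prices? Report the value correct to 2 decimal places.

$1,860.76 million

Real revenue 2017 = 2257.1 / 1.213 = 1860.76.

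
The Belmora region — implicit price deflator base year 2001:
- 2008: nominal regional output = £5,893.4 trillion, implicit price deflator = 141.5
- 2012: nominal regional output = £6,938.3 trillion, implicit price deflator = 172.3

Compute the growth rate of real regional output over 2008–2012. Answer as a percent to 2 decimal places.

-3.32%

Real regional output 2008 = 5893.4 / 1.415 = 4164.95.
Real regional output 2012 = 6938.3 / 1.723 = 4026.87.
Real growth = 4026.87 / 4164.95 − 1 = -0.0332.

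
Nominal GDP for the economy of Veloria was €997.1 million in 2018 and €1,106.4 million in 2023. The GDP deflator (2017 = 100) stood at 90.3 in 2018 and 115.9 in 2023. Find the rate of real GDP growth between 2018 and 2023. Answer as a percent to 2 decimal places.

-13.55%

Real GDP 2018 = 997.1 / 0.903 = 1104.21.
Real GDP 2023 = 1106.4 / 1.159 = 954.62.
Real growth = 954.62 / 1104.21 − 1 = -0.1355.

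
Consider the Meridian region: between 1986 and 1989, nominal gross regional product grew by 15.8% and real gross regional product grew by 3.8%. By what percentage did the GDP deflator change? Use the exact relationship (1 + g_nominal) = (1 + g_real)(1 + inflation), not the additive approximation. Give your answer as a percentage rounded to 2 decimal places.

(1 + g_nom) = (1 + g_real)(1 + π), so π = 1.1580 / 1.0380 − 1 = 0.11561.

11.56%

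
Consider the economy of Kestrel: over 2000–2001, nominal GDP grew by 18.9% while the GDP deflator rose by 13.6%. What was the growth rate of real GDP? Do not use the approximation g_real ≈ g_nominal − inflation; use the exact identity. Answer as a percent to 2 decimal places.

4.67%

(1 + g_nom) = (1 + g_real)(1 + π), so g_real = 1.1890 / 1.1360 − 1 = 0.04665.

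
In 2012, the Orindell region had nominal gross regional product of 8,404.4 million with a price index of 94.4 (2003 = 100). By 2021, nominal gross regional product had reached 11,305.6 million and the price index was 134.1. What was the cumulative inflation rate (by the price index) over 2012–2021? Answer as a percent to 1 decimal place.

42.1%

Price-level change = 134.1 / 94.4 − 1 = 0.4206.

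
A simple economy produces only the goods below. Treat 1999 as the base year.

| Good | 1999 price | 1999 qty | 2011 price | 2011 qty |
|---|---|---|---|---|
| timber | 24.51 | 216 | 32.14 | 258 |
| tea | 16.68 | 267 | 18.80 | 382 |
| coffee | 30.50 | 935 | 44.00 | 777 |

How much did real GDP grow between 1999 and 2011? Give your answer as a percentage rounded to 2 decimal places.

-4.89%

Real GDP 1999 = Nominal GDP 1999 = 24.51·216 + 16.68·267 + 30.50·935 = 38265.22.
Real GDP 2011 (at 1999 prices) = 24.51·258 + 16.68·382 + 30.50·777 = 36393.84.
Real growth = 36393.84/38265.22 − 1 = -0.0489.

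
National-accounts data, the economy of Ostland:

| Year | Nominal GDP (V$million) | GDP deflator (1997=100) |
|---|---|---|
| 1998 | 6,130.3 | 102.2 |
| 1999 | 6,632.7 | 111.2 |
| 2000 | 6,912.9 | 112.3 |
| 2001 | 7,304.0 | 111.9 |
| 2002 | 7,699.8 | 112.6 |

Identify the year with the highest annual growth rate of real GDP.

2001

1999: real = 6632.7/1.112 = 5964.66; growth vs 1998 (5998.34) = -0.56%.
2000: real = 6912.9/1.123 = 6155.74; growth vs 1999 (5964.66) = 3.20%.
2001: real = 7304.0/1.119 = 6527.26; growth vs 2000 (6155.74) = 6.04%.
2002: real = 7699.8/1.126 = 6838.19; growth vs 2001 (6527.26) = 4.76%.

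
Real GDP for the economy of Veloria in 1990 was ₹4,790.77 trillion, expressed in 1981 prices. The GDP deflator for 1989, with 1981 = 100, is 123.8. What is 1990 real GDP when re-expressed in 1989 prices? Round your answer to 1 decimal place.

Real GDP in 1989 prices = Real GDP in 1981 prices × (P_1989/P_1981) = 4790.77 × 1.238 = 5930.97.

₹5,931.0 trillion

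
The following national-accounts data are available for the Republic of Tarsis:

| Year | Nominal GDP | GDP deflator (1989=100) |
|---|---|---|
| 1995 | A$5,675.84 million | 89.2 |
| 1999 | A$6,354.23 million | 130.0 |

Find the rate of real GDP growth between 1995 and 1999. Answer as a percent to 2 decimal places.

Real GDP 1995 = 5675.84 / 0.892 = 6363.05.
Real GDP 1999 = 6354.23 / 1.300 = 4887.87.
Real growth = 4887.87 / 6363.05 − 1 = -0.2318.

-23.18%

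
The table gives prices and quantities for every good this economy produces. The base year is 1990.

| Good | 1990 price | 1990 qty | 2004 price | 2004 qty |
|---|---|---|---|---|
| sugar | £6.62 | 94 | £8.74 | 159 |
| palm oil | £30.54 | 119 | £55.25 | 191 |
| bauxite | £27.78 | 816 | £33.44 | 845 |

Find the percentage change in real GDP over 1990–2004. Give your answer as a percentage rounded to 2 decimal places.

Real GDP 1990 = Nominal GDP 1990 = 6.62·94 + 30.54·119 + 27.78·816 = 26925.02.
Real GDP 2004 (at 1990 prices) = 6.62·159 + 30.54·191 + 27.78·845 = 30359.82.
Real growth = 30359.82/26925.02 − 1 = 0.1276.

12.76%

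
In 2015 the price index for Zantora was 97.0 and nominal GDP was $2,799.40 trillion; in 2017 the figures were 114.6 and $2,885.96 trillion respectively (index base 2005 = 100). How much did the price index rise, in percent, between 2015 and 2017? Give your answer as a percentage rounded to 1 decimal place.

18.1%

Price-level change = 114.6 / 97.0 − 1 = 0.1814.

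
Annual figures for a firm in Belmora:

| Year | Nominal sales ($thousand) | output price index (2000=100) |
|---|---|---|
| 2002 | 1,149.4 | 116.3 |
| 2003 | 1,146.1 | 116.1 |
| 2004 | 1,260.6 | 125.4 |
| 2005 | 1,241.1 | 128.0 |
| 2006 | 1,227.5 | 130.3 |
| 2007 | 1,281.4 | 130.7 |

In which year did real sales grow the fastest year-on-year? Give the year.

2007

2003: real = 1146.1/1.161 = 987.17; growth vs 2002 (988.31) = -0.12%.
2004: real = 1260.6/1.254 = 1005.26; growth vs 2003 (987.17) = 1.83%.
2005: real = 1241.1/1.280 = 969.61; growth vs 2004 (1005.26) = -3.55%.
2006: real = 1227.5/1.303 = 942.06; growth vs 2005 (969.61) = -2.84%.
2007: real = 1281.4/1.307 = 980.41; growth vs 2006 (942.06) = 4.07%.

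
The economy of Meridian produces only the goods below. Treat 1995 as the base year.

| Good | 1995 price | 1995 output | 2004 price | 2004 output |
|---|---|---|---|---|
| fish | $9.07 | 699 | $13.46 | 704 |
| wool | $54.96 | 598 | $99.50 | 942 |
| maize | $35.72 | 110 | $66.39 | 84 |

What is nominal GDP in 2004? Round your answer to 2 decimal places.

Nominal GDP 2004 = Σ (p_2004 × q_2004) = 13.46·704 + 99.50·942 + 66.39·84 = 108781.60.

$108781.60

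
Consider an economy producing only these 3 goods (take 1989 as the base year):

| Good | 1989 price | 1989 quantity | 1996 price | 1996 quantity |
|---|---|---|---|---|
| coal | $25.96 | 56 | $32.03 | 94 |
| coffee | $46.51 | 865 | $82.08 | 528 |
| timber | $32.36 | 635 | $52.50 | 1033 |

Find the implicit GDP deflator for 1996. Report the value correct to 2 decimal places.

166.46

Nominal GDP 1996 = 32.03·94 + 82.08·528 + 52.50·1033 = 100581.56.
Real GDP 1996 (at 1989 prices) = 25.96·94 + 46.51·528 + 32.36·1033 = 60425.40.
Deflator = Nominal/Real × 100 = 100581.56/60425.40 × 100 = 166.456.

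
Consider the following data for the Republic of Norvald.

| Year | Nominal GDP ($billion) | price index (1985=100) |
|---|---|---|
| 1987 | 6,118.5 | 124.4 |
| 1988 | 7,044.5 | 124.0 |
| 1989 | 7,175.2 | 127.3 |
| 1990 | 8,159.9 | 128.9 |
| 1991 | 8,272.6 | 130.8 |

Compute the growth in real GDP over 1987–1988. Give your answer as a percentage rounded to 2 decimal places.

15.51%

Real GDP 1987 = 6118.5/1.244 = 4918.41.
Real GDP 1988 = 7044.5/1.240 = 5681.05.
Change = 5681.05/4918.41 − 1 = 0.1551.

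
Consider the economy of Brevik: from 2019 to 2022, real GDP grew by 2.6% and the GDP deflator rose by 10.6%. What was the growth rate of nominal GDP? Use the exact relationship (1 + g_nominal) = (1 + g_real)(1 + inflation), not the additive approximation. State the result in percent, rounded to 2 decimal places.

(1 + g_nom) = (1 + g_real)(1 + π) = 1.0260 × 1.1060 = 1.13476.

13.48%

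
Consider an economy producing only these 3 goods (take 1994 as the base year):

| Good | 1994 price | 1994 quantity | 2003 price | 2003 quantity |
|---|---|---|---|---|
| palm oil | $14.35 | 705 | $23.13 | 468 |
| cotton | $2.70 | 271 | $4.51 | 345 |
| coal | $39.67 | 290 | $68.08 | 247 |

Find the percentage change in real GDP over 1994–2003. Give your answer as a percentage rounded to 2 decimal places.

Real GDP 1994 = Nominal GDP 1994 = 14.35·705 + 2.70·271 + 39.67·290 = 22352.75.
Real GDP 2003 (at 1994 prices) = 14.35·468 + 2.70·345 + 39.67·247 = 17445.79.
Real growth = 17445.79/22352.75 − 1 = -0.2195.

-21.95%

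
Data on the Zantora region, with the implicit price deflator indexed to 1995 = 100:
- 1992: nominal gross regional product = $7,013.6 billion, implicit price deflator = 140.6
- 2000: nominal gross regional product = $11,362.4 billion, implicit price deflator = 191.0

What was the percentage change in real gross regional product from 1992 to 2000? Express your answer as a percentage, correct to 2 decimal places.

19.26%

Deflate each year: 1992 → 7013.6/1.406 = 4988.34; 2000 → 11362.4/1.910 = 5948.90.
So real gross regional product changed by 5948.90/4988.34 − 1 = 0.1926, i.e. 19.26%.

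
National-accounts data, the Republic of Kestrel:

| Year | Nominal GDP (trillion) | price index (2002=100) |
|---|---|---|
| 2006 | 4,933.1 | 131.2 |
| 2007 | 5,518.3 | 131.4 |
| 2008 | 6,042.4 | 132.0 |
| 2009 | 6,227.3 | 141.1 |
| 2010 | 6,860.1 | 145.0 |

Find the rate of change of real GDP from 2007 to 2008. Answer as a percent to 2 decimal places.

Real GDP 2007 = 5518.3/1.314 = 4199.62.
Real GDP 2008 = 6042.4/1.320 = 4577.58.
Change = 4577.58/4199.62 − 1 = 0.0900.

9.00%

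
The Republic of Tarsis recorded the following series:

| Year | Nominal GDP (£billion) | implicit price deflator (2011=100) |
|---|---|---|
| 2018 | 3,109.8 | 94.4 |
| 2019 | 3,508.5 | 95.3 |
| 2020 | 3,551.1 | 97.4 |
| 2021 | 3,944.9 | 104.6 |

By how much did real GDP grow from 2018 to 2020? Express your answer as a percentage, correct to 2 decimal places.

10.67%

Real GDP 2018 = 3109.8/0.944 = 3294.28.
Real GDP 2020 = 3551.1/0.974 = 3645.89.
Change = 3645.89/3294.28 − 1 = 0.1067.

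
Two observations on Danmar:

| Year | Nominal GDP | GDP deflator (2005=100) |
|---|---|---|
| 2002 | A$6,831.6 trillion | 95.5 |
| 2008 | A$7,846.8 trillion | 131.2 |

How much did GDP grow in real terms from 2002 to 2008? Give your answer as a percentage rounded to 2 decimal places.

Real GDP 2002 = 6831.6 / 0.955 = 7153.51.
Real GDP 2008 = 7846.8 / 1.312 = 5980.79.
Real growth = 5980.79 / 7153.51 − 1 = -0.1639.

-16.39%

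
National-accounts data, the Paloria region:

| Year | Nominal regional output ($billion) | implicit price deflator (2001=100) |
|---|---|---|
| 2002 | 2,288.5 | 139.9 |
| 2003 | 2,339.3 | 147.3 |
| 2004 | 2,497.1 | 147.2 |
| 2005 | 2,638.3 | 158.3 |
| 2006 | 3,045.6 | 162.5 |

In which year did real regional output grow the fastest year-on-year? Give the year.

2003: real = 2339.3/1.473 = 1588.12; growth vs 2002 (1635.81) = -2.92%.
2004: real = 2497.1/1.472 = 1696.40; growth vs 2003 (1588.12) = 6.82%.
2005: real = 2638.3/1.583 = 1666.65; growth vs 2004 (1696.40) = -1.75%.
2006: real = 3045.6/1.625 = 1874.22; growth vs 2005 (1666.65) = 12.45%.

2006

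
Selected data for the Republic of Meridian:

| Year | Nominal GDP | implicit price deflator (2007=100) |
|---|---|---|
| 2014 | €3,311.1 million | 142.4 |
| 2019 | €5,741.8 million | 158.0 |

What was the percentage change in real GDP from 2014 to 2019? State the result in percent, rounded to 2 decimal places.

56.29%

Deflate each year: 2014 → 3311.1/1.424 = 2325.21; 2019 → 5741.8/1.580 = 3634.05.
So real GDP changed by 3634.05/2325.21 − 1 = 0.5629, i.e. 56.29%.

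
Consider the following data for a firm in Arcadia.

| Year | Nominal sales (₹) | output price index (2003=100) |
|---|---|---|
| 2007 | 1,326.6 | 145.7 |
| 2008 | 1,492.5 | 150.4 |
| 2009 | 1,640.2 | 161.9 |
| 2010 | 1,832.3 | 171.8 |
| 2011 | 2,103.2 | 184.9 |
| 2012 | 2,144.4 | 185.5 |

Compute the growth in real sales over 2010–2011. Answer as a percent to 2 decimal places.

6.65%

Real sales 2010 = 1832.3/1.718 = 1066.53.
Real sales 2011 = 2103.2/1.849 = 1137.48.
Change = 1137.48/1066.53 − 1 = 0.0665.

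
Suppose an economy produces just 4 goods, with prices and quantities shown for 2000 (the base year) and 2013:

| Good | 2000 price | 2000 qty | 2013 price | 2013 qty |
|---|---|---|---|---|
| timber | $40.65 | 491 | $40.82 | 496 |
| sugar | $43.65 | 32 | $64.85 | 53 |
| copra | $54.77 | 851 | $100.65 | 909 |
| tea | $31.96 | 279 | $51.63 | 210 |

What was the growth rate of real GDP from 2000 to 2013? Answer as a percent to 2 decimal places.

2.72%

Real GDP 2000 = Nominal GDP 2000 = 40.65·491 + 43.65·32 + 54.77·851 + 31.96·279 = 76882.06.
Real GDP 2013 (at 2000 prices) = 40.65·496 + 43.65·53 + 54.77·909 + 31.96·210 = 78973.38.
Real growth = 78973.38/76882.06 − 1 = 0.0272.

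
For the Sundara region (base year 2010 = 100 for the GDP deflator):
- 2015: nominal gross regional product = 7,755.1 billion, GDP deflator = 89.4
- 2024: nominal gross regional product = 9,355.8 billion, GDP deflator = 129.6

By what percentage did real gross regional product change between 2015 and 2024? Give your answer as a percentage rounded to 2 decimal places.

Deflate each year: 2015 → 7755.1/0.894 = 8674.61; 2024 → 9355.8/1.296 = 7218.98.
So real gross regional product changed by 7218.98/8674.61 − 1 = -0.1678, i.e. -16.78%.

-16.78%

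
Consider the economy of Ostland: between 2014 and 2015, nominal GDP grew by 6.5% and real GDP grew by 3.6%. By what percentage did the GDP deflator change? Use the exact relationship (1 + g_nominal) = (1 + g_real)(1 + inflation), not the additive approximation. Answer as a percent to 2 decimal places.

(1 + g_nom) = (1 + g_real)(1 + π), so π = 1.0650 / 1.0360 − 1 = 0.02799.

2.80%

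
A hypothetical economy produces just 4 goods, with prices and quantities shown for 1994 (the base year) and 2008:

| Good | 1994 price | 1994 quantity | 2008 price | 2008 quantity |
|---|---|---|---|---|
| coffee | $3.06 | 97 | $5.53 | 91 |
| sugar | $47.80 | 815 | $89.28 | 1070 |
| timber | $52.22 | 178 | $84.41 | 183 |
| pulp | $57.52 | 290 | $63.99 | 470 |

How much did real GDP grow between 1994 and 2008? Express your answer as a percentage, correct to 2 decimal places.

34.93%

Real GDP 1994 = Nominal GDP 1994 = 3.06·97 + 47.80·815 + 52.22·178 + 57.52·290 = 65229.78.
Real GDP 2008 (at 1994 prices) = 3.06·91 + 47.80·1070 + 52.22·183 + 57.52·470 = 88015.12.
Real growth = 88015.12/65229.78 − 1 = 0.3493.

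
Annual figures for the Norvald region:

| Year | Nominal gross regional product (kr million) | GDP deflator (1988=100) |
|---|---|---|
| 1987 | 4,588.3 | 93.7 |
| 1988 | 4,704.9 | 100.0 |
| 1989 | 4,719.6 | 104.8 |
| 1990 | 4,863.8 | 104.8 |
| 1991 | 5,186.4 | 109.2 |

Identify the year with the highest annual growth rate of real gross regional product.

1990

1988: real = 4704.9/1.000 = 4704.90; growth vs 1987 (4896.80) = -3.92%.
1989: real = 4719.6/1.048 = 4503.44; growth vs 1988 (4704.90) = -4.28%.
1990: real = 4863.8/1.048 = 4641.03; growth vs 1989 (4503.44) = 3.06%.
1991: real = 5186.4/1.092 = 4749.45; growth vs 1990 (4641.03) = 2.34%.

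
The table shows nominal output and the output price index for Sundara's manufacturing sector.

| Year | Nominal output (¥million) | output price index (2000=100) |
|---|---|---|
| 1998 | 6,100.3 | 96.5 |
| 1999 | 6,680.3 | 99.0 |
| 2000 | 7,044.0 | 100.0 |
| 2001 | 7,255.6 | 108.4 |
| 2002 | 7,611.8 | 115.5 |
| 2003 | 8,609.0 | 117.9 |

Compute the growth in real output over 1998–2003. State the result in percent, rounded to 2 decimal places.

15.51%

Real output 1998 = 6100.3/0.965 = 6321.55.
Real output 2003 = 8609.0/1.179 = 7301.95.
Change = 7301.95/6321.55 − 1 = 0.1551.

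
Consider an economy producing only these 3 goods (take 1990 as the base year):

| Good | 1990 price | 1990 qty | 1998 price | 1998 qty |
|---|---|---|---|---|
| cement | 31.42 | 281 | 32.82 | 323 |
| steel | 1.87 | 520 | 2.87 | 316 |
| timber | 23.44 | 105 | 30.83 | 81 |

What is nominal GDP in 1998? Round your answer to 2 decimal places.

14005.01

Nominal GDP 1998 = Σ (p_1998 × q_1998) = 32.82·323 + 2.87·316 + 30.83·81 = 14005.01.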